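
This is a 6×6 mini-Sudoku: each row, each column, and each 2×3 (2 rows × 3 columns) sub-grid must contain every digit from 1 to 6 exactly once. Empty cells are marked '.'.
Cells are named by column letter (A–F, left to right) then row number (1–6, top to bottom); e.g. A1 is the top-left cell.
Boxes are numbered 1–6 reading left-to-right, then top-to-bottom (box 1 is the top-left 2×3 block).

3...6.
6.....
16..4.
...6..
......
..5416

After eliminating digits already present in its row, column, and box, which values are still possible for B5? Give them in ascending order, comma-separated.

1,2,3,4

Row 5 already contains {}.
Column B already contains {6}.
Its 2×3 block (box 5) already contains {5}.
Removing those from 1–6 leaves {1, 2, 3, 4} as the candidates for B5.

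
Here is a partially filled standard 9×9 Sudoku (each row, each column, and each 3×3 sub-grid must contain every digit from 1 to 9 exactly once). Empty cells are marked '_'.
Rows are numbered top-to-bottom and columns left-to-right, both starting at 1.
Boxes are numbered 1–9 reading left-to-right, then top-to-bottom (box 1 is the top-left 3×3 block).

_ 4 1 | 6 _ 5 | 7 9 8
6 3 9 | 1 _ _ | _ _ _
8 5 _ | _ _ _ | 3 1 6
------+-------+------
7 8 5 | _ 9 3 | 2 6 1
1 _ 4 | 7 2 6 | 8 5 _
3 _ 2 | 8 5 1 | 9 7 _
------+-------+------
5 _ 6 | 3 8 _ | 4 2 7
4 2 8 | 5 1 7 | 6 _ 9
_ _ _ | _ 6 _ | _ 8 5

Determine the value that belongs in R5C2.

9

Row 5 already contains {1, 2, 4, 5, 6, 7, 8}.
Column 2 already contains {2, 3, 4, 5, 8}.
Its 3×3 block (box 4) already contains {1, 2, 3, 4, 5, 7, 8}.
The only value from 1–9 not eliminated is 9, so R5C2 = 9.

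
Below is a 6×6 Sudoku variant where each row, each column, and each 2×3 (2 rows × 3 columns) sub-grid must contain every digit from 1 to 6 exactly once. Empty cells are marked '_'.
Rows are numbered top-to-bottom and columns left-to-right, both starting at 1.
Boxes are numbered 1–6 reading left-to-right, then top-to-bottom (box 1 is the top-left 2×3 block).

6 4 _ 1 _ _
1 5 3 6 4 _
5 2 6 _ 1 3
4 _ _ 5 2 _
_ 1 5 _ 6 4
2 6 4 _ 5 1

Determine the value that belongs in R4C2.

3

Row 4 already contains {2, 4, 5}.
Column 2 already contains {1, 2, 4, 5, 6}.
Its 2×3 block (box 3) already contains {2, 4, 5, 6}.
The only value from 1–6 not eliminated is 3, so R4C2 = 3.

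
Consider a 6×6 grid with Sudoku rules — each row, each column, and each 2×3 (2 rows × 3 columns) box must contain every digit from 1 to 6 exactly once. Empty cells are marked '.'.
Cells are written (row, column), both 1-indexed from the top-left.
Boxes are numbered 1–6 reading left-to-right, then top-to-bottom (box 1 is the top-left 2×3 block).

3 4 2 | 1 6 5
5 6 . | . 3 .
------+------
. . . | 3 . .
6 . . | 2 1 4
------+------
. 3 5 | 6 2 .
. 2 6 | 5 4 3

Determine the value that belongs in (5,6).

Row 5 already contains {2, 3, 5, 6}.
Column 6 already contains {3, 4, 5}.
Its 2×3 block (box 6) already contains {2, 3, 4, 5, 6}.
The only value from 1–6 not eliminated is 1, so (5,6) = 1.

1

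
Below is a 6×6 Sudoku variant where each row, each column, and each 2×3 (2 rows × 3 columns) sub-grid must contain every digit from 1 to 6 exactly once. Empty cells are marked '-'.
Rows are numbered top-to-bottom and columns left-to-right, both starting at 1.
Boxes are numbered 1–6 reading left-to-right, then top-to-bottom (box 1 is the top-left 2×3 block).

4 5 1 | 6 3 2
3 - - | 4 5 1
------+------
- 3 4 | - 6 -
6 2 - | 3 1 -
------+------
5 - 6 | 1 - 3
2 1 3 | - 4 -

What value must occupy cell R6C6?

6

Cell R6C6 itself could take any of {5, 6} by direct elimination.
Consider where 6 can go in column 6.
R3C6 is out (row 3 already has a 6).
R4C6 is out (row 4 already has a 6).
So the only cell in column 6 that can hold 6 is R6C6.
Therefore R6C6 = 6.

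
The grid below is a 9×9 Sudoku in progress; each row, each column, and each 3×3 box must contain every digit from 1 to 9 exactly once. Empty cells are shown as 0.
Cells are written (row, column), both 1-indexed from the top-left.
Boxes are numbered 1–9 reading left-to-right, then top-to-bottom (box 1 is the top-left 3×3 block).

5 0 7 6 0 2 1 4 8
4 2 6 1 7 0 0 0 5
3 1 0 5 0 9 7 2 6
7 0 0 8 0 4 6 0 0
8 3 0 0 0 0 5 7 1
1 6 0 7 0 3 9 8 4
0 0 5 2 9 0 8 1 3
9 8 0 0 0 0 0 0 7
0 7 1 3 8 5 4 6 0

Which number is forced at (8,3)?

3

Cell (8,3) itself could take any of {2, 3, 4} by direct elimination.
Consider where 3 can go in box 7.
(7,1) is out (row 7 already has a 3).
(7,2) is out (row 7 already has a 3).
(9,1) is out (row 9 already has a 3).
So the only cell in box 7 that can hold 3 is (8,3).
Therefore (8,3) = 3.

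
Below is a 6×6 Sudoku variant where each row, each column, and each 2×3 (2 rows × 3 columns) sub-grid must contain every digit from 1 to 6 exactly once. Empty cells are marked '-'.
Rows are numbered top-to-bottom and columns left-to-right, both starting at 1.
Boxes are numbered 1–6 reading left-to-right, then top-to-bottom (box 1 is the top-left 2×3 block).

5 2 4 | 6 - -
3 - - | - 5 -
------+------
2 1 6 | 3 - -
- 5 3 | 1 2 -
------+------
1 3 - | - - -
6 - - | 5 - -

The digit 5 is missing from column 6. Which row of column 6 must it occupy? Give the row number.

Consider where 5 can go in column 6.
r1c6 is out (row 1 already has a 5).
r2c6 is out (row 2 already has a 5).
r4c6 is out (row 4 already has a 5).
r5c6 is out (box 6 already has a 5).
r6c6 is out (row 6 already has a 5).
So the only cell in column 6 that can hold 5 is r3c6.
That is row 3.

3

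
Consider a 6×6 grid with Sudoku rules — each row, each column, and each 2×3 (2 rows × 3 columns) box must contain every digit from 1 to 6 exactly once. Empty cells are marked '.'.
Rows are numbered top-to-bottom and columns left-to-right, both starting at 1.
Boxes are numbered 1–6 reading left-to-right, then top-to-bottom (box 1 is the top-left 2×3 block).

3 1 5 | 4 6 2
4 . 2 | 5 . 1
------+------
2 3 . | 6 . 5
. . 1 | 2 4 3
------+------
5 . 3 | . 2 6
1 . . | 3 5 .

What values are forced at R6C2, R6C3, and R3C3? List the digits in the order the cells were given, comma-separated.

For R6C2:
  Consider where 2 can go in row 6.
  R6C3 is out (column 3 already has a 2).
  R6C6 is out (column 6 already has a 2).
  So the only cell in row 6 that can hold 2 is R6C2.
  So R6C2 = 2.
For R6C3:
  Consider where 6 can go in column 3.
  R3C3 is out (row 3 already has a 6).
  So the only cell in column 3 that can hold 6 is R6C3.
  So R6C3 = 6.
For R3C3:
  Row 3 already contains {2, 3, 5, 6}.
  Column 3 already contains {1, 2, 3, 5}.
  Its 2×3 block (box 3) already contains {1, 2, 3}.
  The only value from 1–6 not eliminated is 4, so R3C3 = 4.

2,6,4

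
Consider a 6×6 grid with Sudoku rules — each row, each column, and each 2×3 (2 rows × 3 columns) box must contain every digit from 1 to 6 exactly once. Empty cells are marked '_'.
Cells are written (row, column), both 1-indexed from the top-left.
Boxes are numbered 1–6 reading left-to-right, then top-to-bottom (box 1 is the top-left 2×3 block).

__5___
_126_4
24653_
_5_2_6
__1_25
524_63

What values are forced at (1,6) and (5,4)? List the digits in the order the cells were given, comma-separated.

2,4

For (1,6):
  Consider where 2 can go in row 1.
  (1,1) is out (column 1 already has a 2).
  (1,2) is out (column 2 already has a 2).
  (1,4) is out (column 4 already has a 2).
  (1,5) is out (column 5 already has a 2).
  So the only cell in row 1 that can hold 2 is (1,6).
  So (1,6) = 2.
For (5,4):
  Row 5 already contains {1, 2, 5}.
  Column 4 already contains {2, 5, 6}.
  Its 2×3 block (box 6) already contains {2, 3, 5, 6}.
  The only value from 1–6 not eliminated is 4, so (5,4) = 4.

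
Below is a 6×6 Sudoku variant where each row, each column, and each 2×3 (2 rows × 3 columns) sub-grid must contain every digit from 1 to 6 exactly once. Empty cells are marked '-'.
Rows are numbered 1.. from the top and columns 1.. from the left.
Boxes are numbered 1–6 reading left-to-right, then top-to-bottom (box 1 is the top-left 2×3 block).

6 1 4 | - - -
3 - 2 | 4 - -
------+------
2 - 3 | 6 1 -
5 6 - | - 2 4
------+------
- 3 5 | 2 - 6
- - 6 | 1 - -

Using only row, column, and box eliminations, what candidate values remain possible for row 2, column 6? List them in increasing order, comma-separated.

Row 2 already contains {2, 3, 4}.
Column 6 already contains {4, 6}.
Its 2×3 block (box 2) already contains {4}.
Removing those from 1–6 leaves {1, 5} as the candidates for row 2, column 6.

1,5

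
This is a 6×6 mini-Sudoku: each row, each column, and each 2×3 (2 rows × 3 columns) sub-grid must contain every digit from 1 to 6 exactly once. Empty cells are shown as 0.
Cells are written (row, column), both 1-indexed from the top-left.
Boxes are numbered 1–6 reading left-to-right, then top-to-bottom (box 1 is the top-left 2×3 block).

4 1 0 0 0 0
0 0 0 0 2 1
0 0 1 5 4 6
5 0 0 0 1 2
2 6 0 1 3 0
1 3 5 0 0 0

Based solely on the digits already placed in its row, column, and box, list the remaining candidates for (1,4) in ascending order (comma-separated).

Row 1 already contains {1, 4}.
Column 4 already contains {1, 5}.
Its 2×3 block (box 2) already contains {1, 2}.
Removing those from 1–6 leaves {3, 6} as the candidates for (1,4).

3,6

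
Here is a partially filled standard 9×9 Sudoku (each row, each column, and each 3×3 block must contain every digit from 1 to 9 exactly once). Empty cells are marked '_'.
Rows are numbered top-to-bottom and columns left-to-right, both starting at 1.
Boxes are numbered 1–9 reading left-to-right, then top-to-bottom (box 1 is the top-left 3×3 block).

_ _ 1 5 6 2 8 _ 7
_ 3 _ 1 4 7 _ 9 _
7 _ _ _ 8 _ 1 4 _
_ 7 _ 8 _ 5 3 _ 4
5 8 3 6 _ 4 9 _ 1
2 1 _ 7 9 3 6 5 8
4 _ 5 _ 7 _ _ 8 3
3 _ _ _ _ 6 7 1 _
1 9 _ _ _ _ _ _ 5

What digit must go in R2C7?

5

Cell R2C7 itself could take any of {2, 5} by direct elimination.
Consider where 5 can go in box 3.
R1C8 is out (row 1 already has a 5).
R2C9 is out (column 9 already has a 5).
R3C9 is out (column 9 already has a 5).
So the only cell in box 3 that can hold 5 is R2C7.
Therefore R2C7 = 5.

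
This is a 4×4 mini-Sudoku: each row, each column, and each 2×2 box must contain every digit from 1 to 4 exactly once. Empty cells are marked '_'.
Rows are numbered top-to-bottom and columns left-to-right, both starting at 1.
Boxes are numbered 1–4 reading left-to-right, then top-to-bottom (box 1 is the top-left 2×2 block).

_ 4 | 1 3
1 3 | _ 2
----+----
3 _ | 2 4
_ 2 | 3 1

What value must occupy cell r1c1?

2

Row 1 already contains {1, 3, 4}.
Column 1 already contains {1, 3}.
Its 2×2 block (box 1) already contains {1, 3, 4}.
The only value from 1–4 not eliminated is 2, so r1c1 = 2.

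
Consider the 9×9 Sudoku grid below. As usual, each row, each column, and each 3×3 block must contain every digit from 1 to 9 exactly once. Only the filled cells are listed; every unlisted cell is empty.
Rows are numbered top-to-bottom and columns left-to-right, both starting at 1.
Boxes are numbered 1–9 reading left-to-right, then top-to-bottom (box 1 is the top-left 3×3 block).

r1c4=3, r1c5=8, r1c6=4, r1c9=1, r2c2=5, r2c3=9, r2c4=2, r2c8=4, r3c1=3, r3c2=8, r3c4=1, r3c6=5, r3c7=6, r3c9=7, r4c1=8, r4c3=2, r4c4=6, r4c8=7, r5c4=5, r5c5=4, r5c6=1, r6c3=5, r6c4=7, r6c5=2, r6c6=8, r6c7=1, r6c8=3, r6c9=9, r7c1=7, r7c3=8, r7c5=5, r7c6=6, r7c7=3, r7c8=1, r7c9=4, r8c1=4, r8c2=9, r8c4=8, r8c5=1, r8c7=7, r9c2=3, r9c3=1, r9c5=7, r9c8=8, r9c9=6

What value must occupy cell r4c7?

Cell r4c7 itself could take any of {4, 5} by direct elimination.
Consider where 4 can go in column 7.
r1c7 is out (row 1 already has a 4).
r2c7 is out (row 2 already has a 4).
r5c7 is out (row 5 already has a 4).
r9c7 is out (box 9 already has a 4).
So the only cell in column 7 that can hold 4 is r4c7.
Therefore r4c7 = 4.

4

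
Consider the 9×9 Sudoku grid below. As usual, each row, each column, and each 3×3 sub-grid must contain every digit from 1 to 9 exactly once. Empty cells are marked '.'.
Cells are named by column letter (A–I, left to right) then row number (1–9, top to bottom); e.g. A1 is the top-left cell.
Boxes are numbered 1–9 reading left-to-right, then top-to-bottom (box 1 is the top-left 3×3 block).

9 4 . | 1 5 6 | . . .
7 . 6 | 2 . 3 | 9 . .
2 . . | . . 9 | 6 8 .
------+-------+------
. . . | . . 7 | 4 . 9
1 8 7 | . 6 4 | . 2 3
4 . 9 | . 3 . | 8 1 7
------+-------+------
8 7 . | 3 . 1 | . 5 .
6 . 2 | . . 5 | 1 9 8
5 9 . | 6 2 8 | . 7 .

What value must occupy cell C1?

8

Cell C1 itself could take any of {3, 8} by direct elimination.
Consider where 8 can go in row 1.
G1 is out (column G already has a 8).
H1 is out (column H already has a 8).
I1 is out (column I already has a 8).
So the only cell in row 1 that can hold 8 is C1.
Therefore C1 = 8.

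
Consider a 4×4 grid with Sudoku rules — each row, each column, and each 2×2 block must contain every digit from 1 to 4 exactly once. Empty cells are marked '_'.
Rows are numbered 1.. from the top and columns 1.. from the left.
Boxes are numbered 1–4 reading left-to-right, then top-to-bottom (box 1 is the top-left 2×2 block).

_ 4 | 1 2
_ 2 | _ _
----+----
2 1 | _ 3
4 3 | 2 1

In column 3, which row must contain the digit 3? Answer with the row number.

Consider where 3 can go in column 3.
row 3, column 3 is out (row 3 already has a 3).
So the only cell in column 3 that can hold 3 is row 2, column 3.
That is row 2.

2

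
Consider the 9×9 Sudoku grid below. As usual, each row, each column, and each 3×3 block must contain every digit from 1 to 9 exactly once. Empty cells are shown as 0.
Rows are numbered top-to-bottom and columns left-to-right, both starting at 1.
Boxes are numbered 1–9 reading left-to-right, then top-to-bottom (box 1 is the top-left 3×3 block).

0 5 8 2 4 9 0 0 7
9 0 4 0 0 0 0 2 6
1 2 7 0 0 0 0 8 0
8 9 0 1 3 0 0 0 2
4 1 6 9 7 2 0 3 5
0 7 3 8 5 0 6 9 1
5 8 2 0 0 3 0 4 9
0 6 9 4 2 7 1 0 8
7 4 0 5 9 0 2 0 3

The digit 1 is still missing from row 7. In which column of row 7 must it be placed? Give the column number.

5

Consider where 1 can go in row 7.
r7c4 is out (column 4 already has a 1).
r7c7 is out (column 7 already has a 1).
So the only cell in row 7 that can hold 1 is r7c5.
That is column 5.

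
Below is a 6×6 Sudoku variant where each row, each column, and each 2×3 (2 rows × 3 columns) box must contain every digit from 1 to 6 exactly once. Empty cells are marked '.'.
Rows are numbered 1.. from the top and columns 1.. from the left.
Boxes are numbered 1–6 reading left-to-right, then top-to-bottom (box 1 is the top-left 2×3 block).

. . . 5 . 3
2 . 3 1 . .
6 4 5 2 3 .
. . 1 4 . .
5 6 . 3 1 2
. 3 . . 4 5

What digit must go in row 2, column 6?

Cell row 2, column 6 itself could take any of {4, 6} by direct elimination.
Consider where 4 can go in row 2.
row 2, column 2 is out (column 2 already has a 4).
row 2, column 5 is out (column 5 already has a 4).
So the only cell in row 2 that can hold 4 is row 2, column 6.
Therefore row 2, column 6 = 4.

4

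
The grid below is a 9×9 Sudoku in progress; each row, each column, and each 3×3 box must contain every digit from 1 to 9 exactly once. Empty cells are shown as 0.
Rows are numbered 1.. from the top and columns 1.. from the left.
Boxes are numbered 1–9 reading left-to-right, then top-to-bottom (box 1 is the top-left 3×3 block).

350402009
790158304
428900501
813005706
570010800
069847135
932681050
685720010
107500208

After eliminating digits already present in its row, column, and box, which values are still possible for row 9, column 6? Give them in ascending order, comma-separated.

3,4,9

Row 9 already contains {1, 2, 5, 7, 8}.
Column 6 already contains {1, 2, 5, 7, 8}.
Its 3×3 block (box 8) already contains {1, 2, 5, 6, 7, 8}.
Removing those from 1–9 leaves {3, 4, 9} as the candidates for row 9, column 6.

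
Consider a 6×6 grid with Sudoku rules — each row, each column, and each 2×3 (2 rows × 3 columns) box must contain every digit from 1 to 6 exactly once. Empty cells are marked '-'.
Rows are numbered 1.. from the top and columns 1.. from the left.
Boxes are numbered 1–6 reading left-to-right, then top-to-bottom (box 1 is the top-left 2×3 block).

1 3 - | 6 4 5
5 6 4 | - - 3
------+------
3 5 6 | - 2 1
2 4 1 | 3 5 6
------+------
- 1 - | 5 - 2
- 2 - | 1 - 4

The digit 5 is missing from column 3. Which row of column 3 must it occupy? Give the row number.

6

Consider where 5 can go in column 3.
row 1, column 3 is out (row 1 already has a 5).
row 5, column 3 is out (row 5 already has a 5).
So the only cell in column 3 that can hold 5 is row 6, column 3.
That is row 6.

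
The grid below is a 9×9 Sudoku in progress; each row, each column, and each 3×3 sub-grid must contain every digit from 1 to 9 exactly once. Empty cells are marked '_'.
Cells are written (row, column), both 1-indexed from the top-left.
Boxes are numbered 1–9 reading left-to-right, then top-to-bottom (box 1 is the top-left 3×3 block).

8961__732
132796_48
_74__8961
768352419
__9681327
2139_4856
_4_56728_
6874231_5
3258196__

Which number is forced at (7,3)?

1

Row 7 already contains {2, 4, 5, 6, 7, 8}.
Column 3 already contains {2, 3, 4, 5, 6, 7, 8, 9}.
Its 3×3 block (box 7) already contains {2, 3, 4, 5, 6, 7, 8}.
The only value from 1–9 not eliminated is 1, so (7,3) = 1.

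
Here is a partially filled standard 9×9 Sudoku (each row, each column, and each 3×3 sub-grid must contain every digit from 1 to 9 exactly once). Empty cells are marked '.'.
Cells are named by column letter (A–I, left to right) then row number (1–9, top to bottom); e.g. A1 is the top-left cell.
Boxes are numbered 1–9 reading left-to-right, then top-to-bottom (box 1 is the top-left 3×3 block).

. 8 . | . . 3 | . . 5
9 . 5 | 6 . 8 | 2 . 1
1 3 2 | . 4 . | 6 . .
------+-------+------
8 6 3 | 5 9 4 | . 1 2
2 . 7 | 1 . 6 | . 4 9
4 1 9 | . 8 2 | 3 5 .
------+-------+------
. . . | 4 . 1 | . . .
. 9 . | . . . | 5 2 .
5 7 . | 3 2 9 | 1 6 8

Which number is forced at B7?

2

Row 7 already contains {1, 4}.
Column B already contains {1, 3, 6, 7, 8, 9}.
Its 3×3 block (box 7) already contains {5, 7, 9}.
The only value from 1–9 not eliminated is 2, so B7 = 2.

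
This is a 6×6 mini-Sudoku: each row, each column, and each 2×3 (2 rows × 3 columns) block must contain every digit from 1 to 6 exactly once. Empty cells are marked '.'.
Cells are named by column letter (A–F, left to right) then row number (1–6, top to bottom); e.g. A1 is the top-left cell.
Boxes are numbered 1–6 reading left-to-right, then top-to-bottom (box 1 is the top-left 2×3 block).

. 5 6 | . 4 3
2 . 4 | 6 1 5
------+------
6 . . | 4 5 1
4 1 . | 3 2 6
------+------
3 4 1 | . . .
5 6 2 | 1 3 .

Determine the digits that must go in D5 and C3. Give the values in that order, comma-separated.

For D5:
  Consider where 5 can go in box 6.
  E5 is out (column E already has a 5).
  F5 is out (column F already has a 5).
  F6 is out (row 6 already has a 5).
  So the only cell in box 6 that can hold 5 is D5.
  So D5 = 5.
For C3:
  Row 3 already contains {1, 4, 5, 6}.
  Column C already contains {1, 2, 4, 6}.
  Its 2×3 block (box 3) already contains {1, 4, 6}.
  The only value from 1–6 not eliminated is 3, so C3 = 3.

5,3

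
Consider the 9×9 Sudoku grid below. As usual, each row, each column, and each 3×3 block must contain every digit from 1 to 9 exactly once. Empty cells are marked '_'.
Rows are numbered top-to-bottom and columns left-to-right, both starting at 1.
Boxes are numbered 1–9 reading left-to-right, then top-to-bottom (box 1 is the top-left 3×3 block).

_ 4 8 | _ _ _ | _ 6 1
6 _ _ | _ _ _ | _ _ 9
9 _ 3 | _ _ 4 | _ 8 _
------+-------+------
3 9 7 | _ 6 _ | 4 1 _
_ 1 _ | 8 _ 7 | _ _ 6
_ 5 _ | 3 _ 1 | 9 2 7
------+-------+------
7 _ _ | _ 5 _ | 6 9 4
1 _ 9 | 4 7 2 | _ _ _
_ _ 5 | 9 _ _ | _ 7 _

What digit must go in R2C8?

Cell R2C8 itself could take any of {3, 4, 5} by direct elimination.
Consider where 4 can go in box 3.
R1C7 is out (row 1 already has a 4).
R2C7 is out (column 7 already has a 4).
R3C7 is out (row 3 already has a 4).
R3C9 is out (row 3 already has a 4).
So the only cell in box 3 that can hold 4 is R2C8.
Therefore R2C8 = 4.

4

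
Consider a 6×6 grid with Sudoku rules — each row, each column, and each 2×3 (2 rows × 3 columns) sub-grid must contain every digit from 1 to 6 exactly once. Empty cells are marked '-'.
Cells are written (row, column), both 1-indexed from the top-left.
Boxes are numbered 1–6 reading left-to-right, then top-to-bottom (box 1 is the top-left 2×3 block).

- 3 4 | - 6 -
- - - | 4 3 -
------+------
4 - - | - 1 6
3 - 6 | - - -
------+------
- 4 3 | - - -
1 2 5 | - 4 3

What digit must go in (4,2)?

Cell (4,2) itself could take any of {1, 5} by direct elimination.
Consider where 1 can go in box 3.
(3,2) is out (row 3 already has a 1).
(3,3) is out (row 3 already has a 1).
So the only cell in box 3 that can hold 1 is (4,2).
Therefore (4,2) = 1.

1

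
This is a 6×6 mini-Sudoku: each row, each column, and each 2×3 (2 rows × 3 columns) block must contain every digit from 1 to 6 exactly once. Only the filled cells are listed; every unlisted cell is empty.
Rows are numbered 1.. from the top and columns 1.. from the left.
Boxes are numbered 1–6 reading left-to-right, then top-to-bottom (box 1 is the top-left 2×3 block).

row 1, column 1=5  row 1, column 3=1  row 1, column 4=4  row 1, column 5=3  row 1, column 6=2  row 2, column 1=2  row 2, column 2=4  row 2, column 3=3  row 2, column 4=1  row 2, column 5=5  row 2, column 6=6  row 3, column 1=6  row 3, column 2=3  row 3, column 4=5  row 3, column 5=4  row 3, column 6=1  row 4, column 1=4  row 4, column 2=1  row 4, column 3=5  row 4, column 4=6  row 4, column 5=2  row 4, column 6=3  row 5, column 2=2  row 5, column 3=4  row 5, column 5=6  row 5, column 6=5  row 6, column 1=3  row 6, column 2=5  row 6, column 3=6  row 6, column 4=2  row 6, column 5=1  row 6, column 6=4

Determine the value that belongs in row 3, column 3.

Row 3 already contains {1, 3, 4, 5, 6}.
Column 3 already contains {1, 3, 4, 5, 6}.
Its 2×3 block (box 3) already contains {1, 3, 4, 5, 6}.
The only value from 1–6 not eliminated is 2, so row 3, column 3 = 2.

2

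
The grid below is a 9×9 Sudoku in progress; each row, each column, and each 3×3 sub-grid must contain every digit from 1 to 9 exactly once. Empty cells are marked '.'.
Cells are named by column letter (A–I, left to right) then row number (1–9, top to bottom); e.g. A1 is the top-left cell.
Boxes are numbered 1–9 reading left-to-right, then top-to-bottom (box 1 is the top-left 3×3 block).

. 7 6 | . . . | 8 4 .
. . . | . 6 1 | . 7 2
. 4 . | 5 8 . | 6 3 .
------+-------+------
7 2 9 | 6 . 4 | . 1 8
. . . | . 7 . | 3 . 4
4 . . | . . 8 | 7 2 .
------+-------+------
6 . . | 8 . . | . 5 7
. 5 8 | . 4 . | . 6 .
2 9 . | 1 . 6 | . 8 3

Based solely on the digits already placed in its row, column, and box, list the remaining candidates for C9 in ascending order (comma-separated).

4,7

Row 9 already contains {1, 2, 3, 6, 8, 9}.
Column C already contains {6, 8, 9}.
Its 3×3 block (box 7) already contains {2, 5, 6, 8, 9}.
Removing those from 1–9 leaves {4, 7} as the candidates for C9.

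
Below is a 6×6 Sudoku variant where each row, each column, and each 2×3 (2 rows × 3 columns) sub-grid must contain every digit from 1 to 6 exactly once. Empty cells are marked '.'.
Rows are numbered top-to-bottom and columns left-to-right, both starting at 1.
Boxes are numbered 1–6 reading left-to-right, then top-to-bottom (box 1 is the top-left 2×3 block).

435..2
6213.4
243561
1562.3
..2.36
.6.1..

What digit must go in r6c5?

Cell r6c5 itself could take any of {2, 4, 5} by direct elimination.
Consider where 2 can go in row 6.
r6c1 is out (column 1 already has a 2).
r6c3 is out (column 3 already has a 2).
r6c6 is out (column 6 already has a 2).
So the only cell in row 6 that can hold 2 is r6c5.
Therefore r6c5 = 2.

2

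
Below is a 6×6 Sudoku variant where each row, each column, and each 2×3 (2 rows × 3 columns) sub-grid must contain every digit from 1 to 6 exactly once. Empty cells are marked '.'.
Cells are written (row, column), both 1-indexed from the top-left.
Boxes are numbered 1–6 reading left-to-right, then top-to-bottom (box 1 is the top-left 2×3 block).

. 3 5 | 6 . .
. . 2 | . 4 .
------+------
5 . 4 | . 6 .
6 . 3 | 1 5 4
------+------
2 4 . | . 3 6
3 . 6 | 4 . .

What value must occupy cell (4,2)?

Row 4 already contains {1, 3, 4, 5, 6}.
Column 2 already contains {3, 4}.
Its 2×3 block (box 3) already contains {3, 4, 5, 6}.
The only value from 1–6 not eliminated is 2, so (4,2) = 2.

2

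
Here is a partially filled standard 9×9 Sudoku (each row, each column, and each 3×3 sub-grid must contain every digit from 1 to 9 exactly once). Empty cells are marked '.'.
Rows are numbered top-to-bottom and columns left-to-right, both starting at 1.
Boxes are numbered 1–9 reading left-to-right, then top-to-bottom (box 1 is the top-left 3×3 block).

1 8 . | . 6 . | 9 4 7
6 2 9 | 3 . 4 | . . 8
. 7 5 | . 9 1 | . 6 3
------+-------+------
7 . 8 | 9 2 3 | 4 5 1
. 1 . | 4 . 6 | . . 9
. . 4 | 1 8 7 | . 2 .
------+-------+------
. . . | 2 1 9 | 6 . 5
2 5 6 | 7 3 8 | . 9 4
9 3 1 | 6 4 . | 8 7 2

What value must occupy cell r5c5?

Row 5 already contains {1, 4, 6, 9}.
Column 5 already contains {1, 2, 3, 4, 6, 8, 9}.
Its 3×3 block (box 5) already contains {1, 2, 3, 4, 6, 7, 8, 9}.
The only value from 1–9 not eliminated is 5, so r5c5 = 5.

5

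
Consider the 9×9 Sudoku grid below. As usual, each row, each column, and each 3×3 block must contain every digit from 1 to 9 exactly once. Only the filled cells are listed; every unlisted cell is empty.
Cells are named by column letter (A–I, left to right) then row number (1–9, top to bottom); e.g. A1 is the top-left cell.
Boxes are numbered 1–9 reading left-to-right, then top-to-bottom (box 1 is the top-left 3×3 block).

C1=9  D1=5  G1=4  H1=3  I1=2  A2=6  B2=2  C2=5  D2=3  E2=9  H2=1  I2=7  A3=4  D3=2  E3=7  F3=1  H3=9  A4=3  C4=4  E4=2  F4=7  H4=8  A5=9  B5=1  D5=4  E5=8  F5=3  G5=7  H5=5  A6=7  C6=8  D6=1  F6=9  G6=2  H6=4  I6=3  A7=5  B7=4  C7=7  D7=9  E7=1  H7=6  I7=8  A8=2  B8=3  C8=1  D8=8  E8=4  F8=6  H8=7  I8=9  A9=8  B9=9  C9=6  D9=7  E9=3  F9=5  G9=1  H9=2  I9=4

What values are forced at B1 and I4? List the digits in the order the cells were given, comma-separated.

7,1

For B1:
  Consider where 7 can go in column B.
  B3 is out (row 3 already has a 7).
  B4 is out (row 4 already has a 7).
  B6 is out (row 6 already has a 7).
  So the only cell in column B that can hold 7 is B1.
  So B1 = 7.
For I4:
  Consider where 1 can go in row 4.
  B4 is out (column B already has a 1).
  D4 is out (column D already has a 1).
  G4 is out (column G already has a 1).
  So the only cell in row 4 that can hold 1 is I4.
  So I4 = 1.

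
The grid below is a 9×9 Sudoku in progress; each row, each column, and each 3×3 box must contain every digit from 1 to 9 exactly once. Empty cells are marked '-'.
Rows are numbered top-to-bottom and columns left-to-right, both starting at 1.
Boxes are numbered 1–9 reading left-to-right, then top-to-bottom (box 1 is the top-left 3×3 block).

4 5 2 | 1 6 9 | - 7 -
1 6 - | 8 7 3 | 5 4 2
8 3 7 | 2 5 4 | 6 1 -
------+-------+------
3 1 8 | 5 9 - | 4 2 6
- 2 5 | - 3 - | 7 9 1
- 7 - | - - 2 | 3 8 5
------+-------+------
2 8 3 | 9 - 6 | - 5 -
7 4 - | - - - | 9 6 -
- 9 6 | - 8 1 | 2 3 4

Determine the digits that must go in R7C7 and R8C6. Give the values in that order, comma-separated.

1,5

For R7C7:
  Row 7 already contains {2, 3, 5, 6, 8, 9}.
  Column 7 already contains {2, 3, 4, 5, 6, 7, 9}.
  Its 3×3 block (box 9) already contains {2, 3, 4, 5, 6, 9}.
  The only value from 1–9 not eliminated is 1, so R7C7 = 1.
For R8C6:
  Row 8 already contains {4, 6, 7, 9}.
  Column 6 already contains {1, 2, 3, 4, 6, 9}.
  Its 3×3 block (box 8) already contains {1, 6, 8, 9}.
  The only value from 1–9 not eliminated is 5, so R8C6 = 5.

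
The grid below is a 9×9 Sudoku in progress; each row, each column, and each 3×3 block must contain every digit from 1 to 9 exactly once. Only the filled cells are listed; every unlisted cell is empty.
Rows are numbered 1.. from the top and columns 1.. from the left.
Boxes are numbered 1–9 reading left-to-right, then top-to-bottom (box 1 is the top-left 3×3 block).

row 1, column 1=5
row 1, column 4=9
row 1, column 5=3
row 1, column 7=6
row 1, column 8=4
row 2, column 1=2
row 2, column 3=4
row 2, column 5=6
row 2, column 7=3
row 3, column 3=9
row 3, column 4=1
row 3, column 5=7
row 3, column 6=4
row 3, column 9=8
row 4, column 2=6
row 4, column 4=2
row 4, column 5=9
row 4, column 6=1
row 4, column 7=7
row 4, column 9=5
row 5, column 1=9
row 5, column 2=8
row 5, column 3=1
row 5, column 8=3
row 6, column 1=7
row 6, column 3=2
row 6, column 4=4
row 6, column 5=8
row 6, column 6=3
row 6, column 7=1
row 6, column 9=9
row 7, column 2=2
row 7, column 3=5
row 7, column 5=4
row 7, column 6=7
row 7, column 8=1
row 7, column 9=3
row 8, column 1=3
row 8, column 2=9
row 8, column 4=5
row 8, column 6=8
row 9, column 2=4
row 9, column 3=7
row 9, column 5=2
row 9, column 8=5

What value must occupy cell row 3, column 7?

5

Cell row 3, column 7 itself could take any of {2, 5} by direct elimination.
Consider where 5 can go in row 3.
row 3, column 1 is out (column 1 already has a 5).
row 3, column 2 is out (box 1 already has a 5).
row 3, column 8 is out (column 8 already has a 5).
So the only cell in row 3 that can hold 5 is row 3, column 7.
Therefore row 3, column 7 = 5.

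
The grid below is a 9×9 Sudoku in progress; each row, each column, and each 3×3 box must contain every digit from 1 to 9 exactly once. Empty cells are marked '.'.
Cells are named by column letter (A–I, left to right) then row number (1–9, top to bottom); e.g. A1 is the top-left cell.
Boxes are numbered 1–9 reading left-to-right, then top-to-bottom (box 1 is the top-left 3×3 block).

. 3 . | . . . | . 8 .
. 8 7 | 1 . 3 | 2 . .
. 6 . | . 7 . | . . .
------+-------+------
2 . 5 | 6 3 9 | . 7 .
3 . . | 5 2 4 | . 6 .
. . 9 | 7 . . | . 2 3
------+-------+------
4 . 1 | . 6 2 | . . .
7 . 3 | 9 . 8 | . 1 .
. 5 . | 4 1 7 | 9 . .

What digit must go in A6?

6

Cell A6 itself could take any of {1, 6, 8} by direct elimination.
Consider where 6 can go in box 4.
B4 is out (row 4 already has a 6).
B5 is out (row 5 already has a 6).
C5 is out (row 5 already has a 6).
B6 is out (column B already has a 6).
So the only cell in box 4 that can hold 6 is A6.
Therefore A6 = 6.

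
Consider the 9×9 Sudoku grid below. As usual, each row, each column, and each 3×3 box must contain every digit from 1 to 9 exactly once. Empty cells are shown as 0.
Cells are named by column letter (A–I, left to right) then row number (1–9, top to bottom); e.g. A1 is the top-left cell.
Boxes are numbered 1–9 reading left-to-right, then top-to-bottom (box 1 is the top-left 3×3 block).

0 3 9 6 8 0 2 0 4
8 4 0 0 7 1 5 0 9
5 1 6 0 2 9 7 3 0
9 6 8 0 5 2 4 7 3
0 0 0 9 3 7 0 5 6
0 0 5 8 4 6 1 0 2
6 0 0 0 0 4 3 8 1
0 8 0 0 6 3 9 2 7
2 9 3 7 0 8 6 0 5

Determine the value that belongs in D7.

Cell D7 itself could take any of {2, 5} by direct elimination.
Consider where 2 can go in row 7.
B7 is out (box 7 already has a 2).
C7 is out (box 7 already has a 2).
E7 is out (column E already has a 2).
So the only cell in row 7 that can hold 2 is D7.
Therefore D7 = 2.

2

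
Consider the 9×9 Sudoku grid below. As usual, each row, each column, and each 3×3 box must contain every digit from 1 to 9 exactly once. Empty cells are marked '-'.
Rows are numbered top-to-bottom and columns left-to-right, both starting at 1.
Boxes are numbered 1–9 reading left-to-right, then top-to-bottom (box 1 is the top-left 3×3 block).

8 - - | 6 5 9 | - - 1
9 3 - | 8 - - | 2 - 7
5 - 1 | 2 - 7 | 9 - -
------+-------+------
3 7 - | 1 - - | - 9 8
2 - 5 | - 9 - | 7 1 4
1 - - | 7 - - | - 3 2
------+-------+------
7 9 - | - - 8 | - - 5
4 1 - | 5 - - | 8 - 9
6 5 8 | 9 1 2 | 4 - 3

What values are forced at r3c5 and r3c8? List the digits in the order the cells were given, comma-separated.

For r3c5:
  Consider where 3 can go in row 3.
  r3c2 is out (column 2 already has a 3).
  r3c8 is out (column 8 already has a 3).
  r3c9 is out (column 9 already has a 3).
  So the only cell in row 3 that can hold 3 is r3c5.
  So r3c5 = 3.
For r3c8:
  Consider where 8 can go in row 3.
  r3c2 is out (box 1 already has a 8).
  r3c5 is out (box 2 already has a 8).
  r3c9 is out (column 9 already has a 8).
  So the only cell in row 3 that can hold 8 is r3c8.
  So r3c8 = 8.

3,8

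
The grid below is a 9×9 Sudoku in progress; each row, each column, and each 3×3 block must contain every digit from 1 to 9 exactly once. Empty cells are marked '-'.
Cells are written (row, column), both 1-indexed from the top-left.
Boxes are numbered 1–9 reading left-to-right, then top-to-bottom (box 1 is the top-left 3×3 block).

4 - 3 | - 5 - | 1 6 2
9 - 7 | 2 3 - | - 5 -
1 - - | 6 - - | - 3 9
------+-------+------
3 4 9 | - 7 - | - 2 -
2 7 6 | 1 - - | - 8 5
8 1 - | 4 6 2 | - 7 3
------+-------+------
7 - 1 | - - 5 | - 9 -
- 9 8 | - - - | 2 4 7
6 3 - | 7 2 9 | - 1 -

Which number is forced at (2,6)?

Cell (2,6) itself could take any of {1, 4, 8} by direct elimination.
Consider where 1 can go in box 2.
(1,4) is out (row 1 already has a 1).
(1,6) is out (row 1 already has a 1).
(3,5) is out (row 3 already has a 1).
(3,6) is out (row 3 already has a 1).
So the only cell in box 2 that can hold 1 is (2,6).
Therefore (2,6) = 1.

1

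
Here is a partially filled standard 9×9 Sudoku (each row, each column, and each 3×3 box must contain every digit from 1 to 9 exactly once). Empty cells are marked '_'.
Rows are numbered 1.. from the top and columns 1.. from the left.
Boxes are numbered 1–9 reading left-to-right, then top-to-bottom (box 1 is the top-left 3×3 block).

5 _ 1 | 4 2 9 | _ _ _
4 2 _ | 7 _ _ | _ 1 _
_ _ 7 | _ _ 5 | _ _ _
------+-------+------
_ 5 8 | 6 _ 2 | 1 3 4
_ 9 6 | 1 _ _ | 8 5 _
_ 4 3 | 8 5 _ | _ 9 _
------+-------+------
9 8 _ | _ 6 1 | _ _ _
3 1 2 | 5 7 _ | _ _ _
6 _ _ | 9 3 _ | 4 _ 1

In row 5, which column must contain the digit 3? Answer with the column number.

Consider where 3 can go in row 5.
row 5, column 1 is out (column 1 already has a 3).
row 5, column 5 is out (column 5 already has a 3).
row 5, column 9 is out (box 6 already has a 3).
So the only cell in row 5 that can hold 3 is row 5, column 6.
That is column 6.

6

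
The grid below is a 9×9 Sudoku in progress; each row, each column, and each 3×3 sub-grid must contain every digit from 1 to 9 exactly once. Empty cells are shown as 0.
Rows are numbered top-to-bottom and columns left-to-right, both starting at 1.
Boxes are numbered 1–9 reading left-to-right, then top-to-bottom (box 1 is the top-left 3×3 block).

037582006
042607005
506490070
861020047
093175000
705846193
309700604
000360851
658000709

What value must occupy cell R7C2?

Cell R7C2 itself could take any of {1, 2} by direct elimination.
Consider where 1 can go in box 7.
R8C1 is out (row 8 already has a 1).
R8C2 is out (row 8 already has a 1).
R8C3 is out (row 8 already has a 1).
So the only cell in box 7 that can hold 1 is R7C2.
Therefore R7C2 = 1.

1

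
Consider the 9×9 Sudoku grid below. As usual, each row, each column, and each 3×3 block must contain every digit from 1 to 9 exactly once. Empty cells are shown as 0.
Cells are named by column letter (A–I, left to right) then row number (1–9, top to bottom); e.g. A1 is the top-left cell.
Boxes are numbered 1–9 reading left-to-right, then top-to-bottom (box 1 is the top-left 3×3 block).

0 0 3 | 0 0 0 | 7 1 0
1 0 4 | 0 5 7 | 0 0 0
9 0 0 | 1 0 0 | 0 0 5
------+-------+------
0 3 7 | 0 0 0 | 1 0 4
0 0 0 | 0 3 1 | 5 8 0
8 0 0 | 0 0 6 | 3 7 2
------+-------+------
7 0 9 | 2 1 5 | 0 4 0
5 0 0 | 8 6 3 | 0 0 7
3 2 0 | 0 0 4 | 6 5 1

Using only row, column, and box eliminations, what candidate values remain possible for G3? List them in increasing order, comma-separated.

Row 3 already contains {1, 5, 9}.
Column G already contains {1, 3, 5, 6, 7}.
Its 3×3 block (box 3) already contains {1, 5, 7}.
Removing those from 1–9 leaves {2, 4, 8} as the candidates for G3.

2,4,8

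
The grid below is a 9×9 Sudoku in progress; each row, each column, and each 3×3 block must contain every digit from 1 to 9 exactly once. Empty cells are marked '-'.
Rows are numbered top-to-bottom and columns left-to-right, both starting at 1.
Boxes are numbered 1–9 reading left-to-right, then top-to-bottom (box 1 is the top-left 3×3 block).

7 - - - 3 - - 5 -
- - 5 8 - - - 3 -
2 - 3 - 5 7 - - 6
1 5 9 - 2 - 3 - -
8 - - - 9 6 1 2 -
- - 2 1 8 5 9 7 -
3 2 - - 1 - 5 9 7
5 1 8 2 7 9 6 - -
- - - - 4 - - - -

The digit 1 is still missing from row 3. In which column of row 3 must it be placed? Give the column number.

Consider where 1 can go in row 3.
R3C2 is out (column 2 already has a 1).
R3C4 is out (column 4 already has a 1).
R3C7 is out (column 7 already has a 1).
So the only cell in row 3 that can hold 1 is R3C8.
That is column 8.

8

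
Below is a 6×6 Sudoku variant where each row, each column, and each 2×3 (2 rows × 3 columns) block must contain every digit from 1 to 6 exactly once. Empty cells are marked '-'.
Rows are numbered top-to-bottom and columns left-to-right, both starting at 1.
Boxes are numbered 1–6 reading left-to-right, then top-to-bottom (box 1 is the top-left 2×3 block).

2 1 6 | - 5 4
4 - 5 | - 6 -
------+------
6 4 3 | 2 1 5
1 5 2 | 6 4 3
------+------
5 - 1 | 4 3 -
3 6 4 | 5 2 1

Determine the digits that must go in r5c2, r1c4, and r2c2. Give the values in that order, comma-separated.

2,3,3

For r5c2:
  Row 5 already contains {1, 3, 4, 5}.
  Column 2 already contains {1, 4, 5, 6}.
  Its 2×3 block (box 5) already contains {1, 3, 4, 5, 6}.
  The only value from 1–6 not eliminated is 2, so r5c2 = 2.
For r1c4:
  Row 1 already contains {1, 2, 4, 5, 6}.
  Column 4 already contains {2, 4, 5, 6}.
  Its 2×3 block (box 2) already contains {4, 5, 6}.
  The only value from 1–6 not eliminated is 3, so r1c4 = 3.
For r2c2:
  Row 2 already contains {4, 5, 6}.
  Column 2 already contains {1, 4, 5, 6}.
  Its 2×3 block (box 1) already contains {1, 2, 4, 5, 6}.
  The only value from 1–6 not eliminated is 3, so r2c2 = 3.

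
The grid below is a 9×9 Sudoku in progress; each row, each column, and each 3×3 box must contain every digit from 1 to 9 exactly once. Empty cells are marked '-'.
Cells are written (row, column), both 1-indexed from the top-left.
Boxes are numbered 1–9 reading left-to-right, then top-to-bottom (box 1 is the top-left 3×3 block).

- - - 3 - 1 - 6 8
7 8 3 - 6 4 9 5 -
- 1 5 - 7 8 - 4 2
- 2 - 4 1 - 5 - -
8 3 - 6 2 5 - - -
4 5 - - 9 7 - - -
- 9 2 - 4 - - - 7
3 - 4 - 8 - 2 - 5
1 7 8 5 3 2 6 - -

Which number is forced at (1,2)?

4

Row 1 already contains {1, 3, 6, 8}.
Column 2 already contains {1, 2, 3, 5, 7, 8, 9}.
Its 3×3 block (box 1) already contains {1, 3, 5, 7, 8}.
The only value from 1–9 not eliminated is 4, so (1,2) = 4.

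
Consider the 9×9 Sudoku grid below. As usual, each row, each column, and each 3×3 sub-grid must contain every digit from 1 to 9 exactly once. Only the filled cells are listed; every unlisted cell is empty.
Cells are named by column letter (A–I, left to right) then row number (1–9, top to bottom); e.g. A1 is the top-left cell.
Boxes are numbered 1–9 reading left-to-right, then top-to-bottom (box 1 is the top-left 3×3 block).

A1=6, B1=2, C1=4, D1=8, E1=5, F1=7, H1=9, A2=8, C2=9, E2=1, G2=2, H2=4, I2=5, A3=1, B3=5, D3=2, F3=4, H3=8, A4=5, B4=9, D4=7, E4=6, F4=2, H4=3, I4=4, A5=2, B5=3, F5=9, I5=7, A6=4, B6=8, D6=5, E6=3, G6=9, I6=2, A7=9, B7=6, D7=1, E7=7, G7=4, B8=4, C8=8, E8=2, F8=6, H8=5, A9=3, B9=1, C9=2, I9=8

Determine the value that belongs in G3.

Cell G3 itself could take any of {3, 6, 7} by direct elimination.
Consider where 7 can go in box 3.
G1 is out (row 1 already has a 7).
I1 is out (row 1 already has a 7).
I3 is out (column I already has a 7).
So the only cell in box 3 that can hold 7 is G3.
Therefore G3 = 7.

7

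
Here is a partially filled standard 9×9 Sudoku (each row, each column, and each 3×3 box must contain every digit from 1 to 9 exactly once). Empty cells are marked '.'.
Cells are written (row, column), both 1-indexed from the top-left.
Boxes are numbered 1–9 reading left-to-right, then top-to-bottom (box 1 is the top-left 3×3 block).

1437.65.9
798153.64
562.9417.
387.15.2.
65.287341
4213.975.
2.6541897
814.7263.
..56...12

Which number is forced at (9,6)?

8

Row 9 already contains {1, 2, 5, 6}.
Column 6 already contains {1, 2, 3, 4, 5, 6, 7, 9}.
Its 3×3 block (box 8) already contains {1, 2, 4, 5, 6, 7}.
The only value from 1–9 not eliminated is 8, so (9,6) = 8.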